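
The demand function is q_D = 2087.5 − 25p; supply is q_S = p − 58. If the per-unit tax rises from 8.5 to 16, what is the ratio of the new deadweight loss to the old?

In inverse form: demand p = 83.5 − 0.04q, supply p = 58 + q.
Competitive equilibrium: 83.5 − 0.04q = 58 + q → q* = 24.5192, p* = 82.5192.
For a per-unit tax t: Δq = t/1.04, so DWL = ½·t·(t/1.04) = t²/2.08.
At t = 8.5: DWL = 34.736. At t = 16: DWL = 123.077.
Ratio = (16/8.5)² = 3.543.

3.543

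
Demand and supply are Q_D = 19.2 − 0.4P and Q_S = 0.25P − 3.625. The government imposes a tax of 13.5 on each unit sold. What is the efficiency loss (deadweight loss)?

14.02

In inverse form: demand P = 48 − 2.5Q, supply P = 14.5 + 4Q.
Competitive equilibrium: 48 − 2.5Q = 14.5 + 4Q → Q* = 5.1538, P* = 35.1154.
With the tax, the buyer price exceeds the seller price by 13.5: (48 − 2.5Q) − (14.5 + 4Q) = 13.5 → Q' = 3.0769.
ΔQ = 5.1538 − 3.0769 = 2.0769; the wedge equals the tax, 13.5.
Deadweight loss = ½ × 2.0769 × 13.5 = 14.02.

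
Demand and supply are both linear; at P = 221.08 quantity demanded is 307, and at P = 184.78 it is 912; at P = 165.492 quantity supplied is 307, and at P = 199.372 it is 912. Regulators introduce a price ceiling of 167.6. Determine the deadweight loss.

Demand slope = (184.78 − 221.08)/(912 − 307) = −0.06, so P = 239.5 − 0.06Q.
Supply slope = (199.372 − 165.492)/(912 − 307) = 0.056, so P = 148.3 + 0.056Q.
Competitive equilibrium: 239.5 − 0.06Q = 148.3 + 0.056Q → Q* = 786.2069, P* = 192.32759.
At the ceiling P = 167.6, quantity supplied = (167.6 − 148.3)/0.056 = 344.64286.
Willingness to pay at Q' = 344.64286: 239.5 − 0.06·344.64286 = 218.82143.
ΔQ = 786.2069 − 344.64286 = 441.56404; wedge = 218.82143 − 167.6 = 51.22143.
Deadweight loss = ½ × 441.56404 × 51.22143 = 11308.77.

11308.77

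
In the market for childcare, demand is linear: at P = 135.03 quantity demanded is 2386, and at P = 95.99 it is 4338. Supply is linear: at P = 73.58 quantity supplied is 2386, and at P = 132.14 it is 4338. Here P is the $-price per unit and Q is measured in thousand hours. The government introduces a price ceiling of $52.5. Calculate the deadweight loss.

$93283.40 thousand

Demand slope = (95.99 − 135.03)/(4338 − 2386) = −0.02, so P = 182.75 − 0.02Q.
Supply slope = (132.14 − 73.58)/(4338 − 2386) = 0.03, so P = 2 + 0.03Q.
Competitive equilibrium: 182.75 − 0.02Q = 2 + 0.03Q → Q* = 3615, P* = 110.45.
At the ceiling P = 52.5, quantity supplied = (52.5 − 2)/0.03 = 1683.33333.
Willingness to pay at Q' = 1683.33333: 182.75 − 0.02·1683.33333 = 149.08333.
ΔQ = 3615 − 1683.33333 = 1931.66667; wedge = 149.08333 − 52.5 = 96.58333.
Welfare loss = ½ × 1931.66667 × 96.58333 = $93283.40 thousand.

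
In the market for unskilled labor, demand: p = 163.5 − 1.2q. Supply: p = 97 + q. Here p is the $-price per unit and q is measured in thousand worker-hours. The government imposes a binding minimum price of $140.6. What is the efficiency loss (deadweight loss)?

$136.61 thousand

Competitive equilibrium: 163.5 − 1.2q = 97 + q → q* = 30.2273, p* = 127.2273.
At the floor p = 140.6, quantity demanded = (163.5 − 140.6)/1.2 = 19.0833.
Sellers' marginal cost at q' = 19.0833: 97 + 1·19.0833 = 116.0833.
Δq = 30.2273 − 19.0833 = 11.144; wedge = 140.6 − 116.0833 = 24.5167.
Deadweight loss = ½ × 11.144 × 24.5167 = $136.61 thousand.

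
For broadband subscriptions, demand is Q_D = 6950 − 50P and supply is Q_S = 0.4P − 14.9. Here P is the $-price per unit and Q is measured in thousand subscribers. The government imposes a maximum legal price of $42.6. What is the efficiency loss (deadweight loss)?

In inverse form: demand P = 139 − 0.02Q, supply P = 37.25 + 2.5Q.
Competitive equilibrium: 139 − 0.02Q = 37.25 + 2.5Q → Q* = 40.37698, P* = 138.19246.
At the ceiling P = 42.6, quantity supplied = (42.6 − 37.25)/2.5 = 2.14.
Willingness to pay at Q' = 2.14: 139 − 0.02·2.14 = 138.9572.
ΔQ = 40.37698 − 2.14 = 38.23698; wedge = 138.9572 − 42.6 = 96.3572.
DWL = ½ × 38.23698 × 96.3572 = $1842.20 thousand.

$1842.20 thousand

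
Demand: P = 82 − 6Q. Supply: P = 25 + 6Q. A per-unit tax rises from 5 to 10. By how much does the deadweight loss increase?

Competitive equilibrium: 82 − 6Q = 25 + 6Q → Q* = 4.75, P* = 53.5.
For a per-unit tax t: ΔQ = t/12, so DWL = ½·t·(t/12) = t²/24.
At t = 5: DWL = 1.042. At t = 10: DWL = 4.167.
Increase = 4.167 − 1.042 = 3.125.

3.125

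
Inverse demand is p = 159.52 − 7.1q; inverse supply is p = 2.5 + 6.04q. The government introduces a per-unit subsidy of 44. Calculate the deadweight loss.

73.67

Competitive equilibrium: 159.52 − 7.1q = 2.5 + 6.04q → q* = 11.9498, p* = 74.6766.
The subsidy lowers effective supply by 44: p = 6.04q − 41.5.
New quantity: 159.52 − 7.1q = 6.04q − 41.5 → q' = 15.2983.
Overproduction Δq = 15.2983 − 11.9498 = 3.3485; wedge = subsidy = 44.
Welfare loss = ½ × 3.3485 × 44 = 73.67.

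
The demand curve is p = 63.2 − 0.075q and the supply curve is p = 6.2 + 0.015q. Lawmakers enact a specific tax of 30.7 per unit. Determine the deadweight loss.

5236.06

Competitive equilibrium: 63.2 − 0.075q = 6.2 + 0.015q → q* = 633.3333, p* = 15.7.
With the tax, the buyer price exceeds the seller price by 30.7: (63.2 − 0.075q) − (6.2 + 0.015q) = 30.7 → q' = 292.2222.
Δq = 633.3333 − 292.2222 = 341.1111; the wedge equals the tax, 30.7.
Deadweight loss = ½ × 341.1111 × 30.7 = 5236.06.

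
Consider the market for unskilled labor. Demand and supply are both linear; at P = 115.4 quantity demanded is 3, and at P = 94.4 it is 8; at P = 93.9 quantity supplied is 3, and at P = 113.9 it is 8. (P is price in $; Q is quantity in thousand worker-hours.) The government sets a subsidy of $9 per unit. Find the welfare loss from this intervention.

Demand slope = (94.4 − 115.4)/(8 − 3) = −4.2, so P = 128 − 4.2Q.
Supply slope = (113.9 − 93.9)/(8 − 3) = 4, so P = 81.9 + 4Q.
Competitive equilibrium: 128 − 4.2Q = 81.9 + 4Q → Q* = 5.622, P* = 104.3878.
The subsidy lowers effective supply by 9: P = 72.9 + 4Q.
New quantity: 128 − 4.2Q = 72.9 + 4Q → Q' = 6.7195.
Overproduction ΔQ = 6.7195 − 5.622 = 1.0975; wedge = subsidy = 9.
Welfare loss = ½ × 1.0975 × 9 = $4.94 thousand.

$4.94 thousand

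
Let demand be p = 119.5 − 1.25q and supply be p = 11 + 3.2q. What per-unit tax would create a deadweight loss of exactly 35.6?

17.8

Competitive equilibrium: 119.5 − 1.25q = 11 + 3.2q → q* = 24.382, p* = 89.0225.
A tax t gives Δq = t/4.45 and wedge t, so DWL = t²/8.9.
t²/8.9 = 35.6 → t² = 316.84 → t = 17.8.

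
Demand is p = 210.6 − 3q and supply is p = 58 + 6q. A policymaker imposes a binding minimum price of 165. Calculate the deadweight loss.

Competitive equilibrium: 210.6 − 3q = 58 + 6q → q* = 16.9556, p* = 159.7333.
At the floor p = 165, quantity demanded = (210.6 − 165)/3 = 15.2.
Sellers' marginal cost at q' = 15.2: 58 + 6·15.2 = 149.2.
Δq = 16.9556 − 15.2 = 1.7556; wedge = 165 − 149.2 = 15.8.
Deadweight loss = ½ × 1.7556 × 15.8 = 13.87.

13.87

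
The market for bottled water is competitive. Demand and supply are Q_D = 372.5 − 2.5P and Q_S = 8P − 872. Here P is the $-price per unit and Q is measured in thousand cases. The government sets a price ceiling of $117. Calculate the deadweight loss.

In inverse form: demand P = 149 − 0.4Q, supply P = 109 + 0.125Q.
Competitive equilibrium: 149 − 0.4Q = 109 + 0.125Q → Q* = 76.1905, P* = 118.5238.
At the ceiling P = 117, quantity supplied = (117 − 109)/0.125 = 64.
Willingness to pay at Q' = 64: 149 − 0.4·64 = 123.4.
ΔQ = 76.1905 − 64 = 12.1905; wedge = 123.4 − 117 = 6.4.
Welfare loss = ½ × 12.1905 × 6.4 = $39.01 thousand.

$39.01 thousand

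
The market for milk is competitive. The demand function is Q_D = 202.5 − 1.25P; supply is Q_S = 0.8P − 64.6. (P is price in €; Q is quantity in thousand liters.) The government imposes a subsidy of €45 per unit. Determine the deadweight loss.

In inverse form: demand P = 162 − 0.8Q, supply P = 80.75 + 1.25Q.
Competitive equilibrium: 162 − 0.8Q = 80.75 + 1.25Q → Q* = 39.6341, P* = 130.2927.
The subsidy lowers effective supply by 45: P = 35.75 + 1.25Q.
New quantity: 162 − 0.8Q = 35.75 + 1.25Q → Q' = 61.5854.
Overproduction ΔQ = 61.5854 − 39.6341 = 21.9513; wedge = subsidy = 45.
DWL = ½ × 21.9513 × 45 = €493.90 thousand.

€493.90 thousand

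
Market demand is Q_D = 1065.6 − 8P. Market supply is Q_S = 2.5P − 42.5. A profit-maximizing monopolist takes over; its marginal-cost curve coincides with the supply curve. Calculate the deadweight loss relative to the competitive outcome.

In inverse form: demand P = 133.2 − 0.125Q, supply P = 17 + 0.4Q.
Competitive equilibrium: 133.2 − 0.125Q = 17 + 0.4Q → Q* = 221.3333, P* = 105.5333.
Marginal revenue: MR = 133.2 − 0.25Q. Set MR = MC: 133.2 − 0.25Q = 17 + 0.4Q → Q_m = 178.7692.
Price P_m = 133.2 − 0.125·178.7692 = 110.8539; MC(Q_m) = 17 + 0.4·178.7692 = 88.5077.
Competitive Q* = 221.3333, so ΔQ = 42.5641; wedge = 110.8539 − 88.5077 = 22.3462.
The triangle = ½ × 42.5641 × 22.3462 = 475.57.

475.57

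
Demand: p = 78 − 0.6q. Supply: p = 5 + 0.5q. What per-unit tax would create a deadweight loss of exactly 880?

Competitive equilibrium: 78 − 0.6q = 5 + 0.5q → q* = 66.3636, p* = 38.1818.
A tax t gives Δq = t/1.1 and wedge t, so DWL = t²/2.2.
t²/2.2 = 880 → t² = 1936 → t = 44.

44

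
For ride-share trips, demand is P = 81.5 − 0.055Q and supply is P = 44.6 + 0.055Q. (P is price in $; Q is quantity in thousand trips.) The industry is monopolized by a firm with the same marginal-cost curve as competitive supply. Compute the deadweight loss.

Competitive equilibrium: 81.5 − 0.055Q = 44.6 + 0.055Q → Q* = 335.4545, P* = 63.05.
Marginal revenue: MR = 81.5 − 0.11Q. Set MR = MC: 81.5 − 0.11Q = 44.6 + 0.055Q → Q_m = 223.6364.
Price P_m = 81.5 − 0.055·223.6364 = 69.2; MC(Q_m) = 44.6 + 0.055·223.6364 = 56.9.
Competitive Q* = 335.4545, so ΔQ = 111.8181; wedge = 69.2 − 56.9 = 12.3.
DWL = ½ × 111.8181 × 12.3 = $687.68 thousand.

$687.68 thousand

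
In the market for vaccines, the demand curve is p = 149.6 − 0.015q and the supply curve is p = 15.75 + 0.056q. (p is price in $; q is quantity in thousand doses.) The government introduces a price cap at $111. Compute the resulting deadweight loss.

Competitive equilibrium: 149.6 − 0.015q = 15.75 + 0.056q → q* = 1885.2113, p* = 121.3218.
At the ceiling p = 111, quantity supplied = (111 − 15.75)/0.056 = 1700.8929.
Willingness to pay at q' = 1700.8929: 149.6 − 0.015·1700.8929 = 124.0866.
Δq = 1885.2113 − 1700.8929 = 184.3184; wedge = 124.0866 − 111 = 13.0866.
The triangle = ½ × 184.3184 × 13.0866 = $1206.05 thousand.

$1206.05 thousand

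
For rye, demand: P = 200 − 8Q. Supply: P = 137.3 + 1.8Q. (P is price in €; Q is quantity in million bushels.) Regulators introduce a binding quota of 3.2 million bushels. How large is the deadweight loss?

Competitive equilibrium: 200 − 8Q = 137.3 + 1.8Q → Q* = 6.398, P* = 148.8163.
At Q = 3.2: demand price = 200 − 8·3.2 = 174.4; supply price = 137.3 + 1.8·3.2 = 143.06.
ΔQ = 6.398 − 3.2 = 3.198; wedge = 174.4 − 143.06 = 31.34.
Welfare loss = ½ × 3.198 × 31.34 = €50.11 million.

€50.11 million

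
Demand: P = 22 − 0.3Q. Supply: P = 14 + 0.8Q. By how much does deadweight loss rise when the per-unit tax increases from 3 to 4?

Competitive equilibrium: 22 − 0.3Q = 14 + 0.8Q → Q* = 7.2727, P* = 19.8182.
For a per-unit tax t: ΔQ = t/1.1, so DWL = ½·t·(t/1.1) = t²/2.2.
At t = 3: DWL = 4.091. At t = 4: DWL = 7.273.
Increase = 7.273 − 4.091 = 3.18.

3.18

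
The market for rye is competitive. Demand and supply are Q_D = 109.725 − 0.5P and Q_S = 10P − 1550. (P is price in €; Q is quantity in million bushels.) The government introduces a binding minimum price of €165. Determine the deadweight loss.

€12.61 million

In inverse form: demand P = 219.45 − 2Q, supply P = 155 + 0.1Q.
Competitive equilibrium: 219.45 − 2Q = 155 + 0.1Q → Q* = 30.6905, P* = 158.069.
At the floor P = 165, quantity demanded = (219.45 − 165)/2 = 27.225.
Sellers' marginal cost at Q' = 27.225: 155 + 0.1·27.225 = 157.7225.
ΔQ = 30.6905 − 27.225 = 3.4655; wedge = 165 − 157.7225 = 7.2775.
Deadweight loss = ½ × 3.4655 × 7.2775 = €12.61 million.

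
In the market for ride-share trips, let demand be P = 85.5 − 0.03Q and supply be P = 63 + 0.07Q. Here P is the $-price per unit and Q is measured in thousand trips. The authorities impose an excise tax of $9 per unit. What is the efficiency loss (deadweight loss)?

Competitive equilibrium: 85.5 − 0.03Q = 63 + 0.07Q → Q* = 225, P* = 78.75.
With the tax, the buyer price exceeds the seller price by 9: (85.5 − 0.03Q) − (63 + 0.07Q) = 9 → Q' = 135.
ΔQ = 225 − 135 = 90; the wedge equals the tax, 9.
Welfare loss = ½ × 90 × 9 = $405 thousand.

$405 thousand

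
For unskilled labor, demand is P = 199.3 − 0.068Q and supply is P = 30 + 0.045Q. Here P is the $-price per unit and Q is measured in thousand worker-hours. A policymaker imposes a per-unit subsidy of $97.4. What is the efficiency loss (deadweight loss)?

Competitive equilibrium: 199.3 − 0.068Q = 30 + 0.045Q → Q* = 1498.2301, P* = 97.4204.
The subsidy lowers effective supply by 97.4: P = 0.045Q − 67.4.
New quantity: 199.3 − 0.068Q = 0.045Q − 67.4 → Q' = 2360.177.
Overproduction ΔQ = 2360.177 − 1498.2301 = 861.9469; wedge = subsidy = 97.4.
The triangle = ½ × 861.9469 × 97.4 = $41976.81 thousand.

$41976.81 thousand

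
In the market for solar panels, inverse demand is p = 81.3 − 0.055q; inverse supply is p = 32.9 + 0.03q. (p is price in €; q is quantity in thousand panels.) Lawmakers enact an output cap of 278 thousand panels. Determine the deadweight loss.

Competitive equilibrium: 81.3 − 0.055q = 32.9 + 0.03q → q* = 569.41176, p* = 49.98235.
At q = 278: demand price = 81.3 − 0.055·278 = 66.01; supply price = 32.9 + 0.03·278 = 41.24.
Δq = 569.41176 − 278 = 291.41176; wedge = 66.01 − 41.24 = 24.77.
Welfare loss = ½ × 291.41176 × 24.77 = €3609.13 thousand.

€3609.13 thousand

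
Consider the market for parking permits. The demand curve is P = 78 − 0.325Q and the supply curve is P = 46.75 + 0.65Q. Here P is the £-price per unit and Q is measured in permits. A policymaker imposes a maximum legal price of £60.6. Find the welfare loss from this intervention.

£56.27

Competitive equilibrium: 78 − 0.325Q = 46.75 + 0.65Q → Q* = 32.0513, P* = 67.5833.
At the ceiling P = 60.6, quantity supplied = (60.6 − 46.75)/0.65 = 21.3077.
Willingness to pay at Q' = 21.3077: 78 − 0.325·21.3077 = 71.075.
ΔQ = 32.0513 − 21.3077 = 10.7436; wedge = 71.075 − 60.6 = 10.475.
Welfare loss = ½ × 10.7436 × 10.475 = £56.27.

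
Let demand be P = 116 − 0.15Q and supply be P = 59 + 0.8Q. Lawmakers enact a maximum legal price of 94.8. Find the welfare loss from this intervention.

Competitive equilibrium: 116 − 0.15Q = 59 + 0.8Q → Q* = 60, P* = 107.
At the ceiling P = 94.8, quantity supplied = (94.8 − 59)/0.8 = 44.75.
Willingness to pay at Q' = 44.75: 116 − 0.15·44.75 = 109.2875.
ΔQ = 60 − 44.75 = 15.25; wedge = 109.2875 − 94.8 = 14.4875.
The triangle = ½ × 15.25 × 14.4875 = 110.47.

110.47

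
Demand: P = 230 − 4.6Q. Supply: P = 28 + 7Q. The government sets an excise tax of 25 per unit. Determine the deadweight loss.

Competitive equilibrium: 230 − 4.6Q = 28 + 7Q → Q* = 17.4138, P* = 149.8966.
With the tax, the buyer price exceeds the seller price by 25: (230 − 4.6Q) − (28 + 7Q) = 25 → Q' = 15.2586.
ΔQ = 17.4138 − 15.2586 = 2.1552; the wedge equals the tax, 25.
Welfare loss = ½ × 2.1552 × 25 = 26.94.

26.94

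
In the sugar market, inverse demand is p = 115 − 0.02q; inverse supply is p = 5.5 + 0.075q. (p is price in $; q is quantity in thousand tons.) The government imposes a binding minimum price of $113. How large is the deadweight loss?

$52631.58 thousand

Competitive equilibrium: 115 − 0.02q = 5.5 + 0.075q → q* = 1152.6316, p* = 91.9474.
At the floor p = 113, quantity demanded = (115 − 113)/0.02 = 100.
Sellers' marginal cost at q' = 100: 5.5 + 0.075·100 = 13.
Δq = 1152.6316 − 100 = 1052.6316; wedge = 113 − 13 = 100.
The triangle = ½ × 1052.6316 × 100 = $52631.58 thousand.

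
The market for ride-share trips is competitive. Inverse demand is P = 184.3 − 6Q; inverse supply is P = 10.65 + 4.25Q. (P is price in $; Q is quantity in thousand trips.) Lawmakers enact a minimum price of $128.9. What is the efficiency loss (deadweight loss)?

Competitive equilibrium: 184.3 − 6Q = 10.65 + 4.25Q → Q* = 16.94146, P* = 82.65122.
At the floor P = 128.9, quantity demanded = (184.3 − 128.9)/6 = 9.23333.
Sellers' marginal cost at Q' = 9.23333: 10.65 + 4.25·9.23333 = 49.89165.
ΔQ = 16.94146 − 9.23333 = 7.70813; wedge = 128.9 − 49.89165 = 79.00835.
Welfare loss = ½ × 7.70813 × 79.00835 = $304.50 thousand.

$304.50 thousand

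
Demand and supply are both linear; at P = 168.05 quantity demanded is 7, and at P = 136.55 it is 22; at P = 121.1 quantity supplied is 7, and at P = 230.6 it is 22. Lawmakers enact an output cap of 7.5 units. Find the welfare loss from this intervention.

94.95

Demand slope = (136.55 − 168.05)/(22 − 7) = −2.1, so P = 182.75 − 2.1Q.
Supply slope = (230.6 − 121.1)/(22 − 7) = 7.3, so P = 70 + 7.3Q.
Competitive equilibrium: 182.75 − 2.1Q = 70 + 7.3Q → Q* = 11.9947, P* = 157.5612.
At Q = 7.5: demand price = 182.75 − 2.1·7.5 = 167; supply price = 70 + 7.3·7.5 = 124.75.
ΔQ = 11.9947 − 7.5 = 4.4947; wedge = 167 − 124.75 = 42.25.
The triangle = ½ × 4.4947 × 42.25 = 94.95.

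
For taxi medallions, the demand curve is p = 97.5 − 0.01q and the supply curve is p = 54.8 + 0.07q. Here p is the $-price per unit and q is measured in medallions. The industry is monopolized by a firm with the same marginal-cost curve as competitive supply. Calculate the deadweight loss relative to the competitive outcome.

Competitive equilibrium: 97.5 − 0.01q = 54.8 + 0.07q → q* = 533.75, p* = 92.1625.
Marginal revenue: MR = 97.5 − 0.02q. Set MR = MC: 97.5 − 0.02q = 54.8 + 0.07q → q_m = 474.4444.
Price p_m = 97.5 − 0.01·474.4444 = 92.7556; MC(q_m) = 54.8 + 0.07·474.4444 = 88.0111.
Competitive q* = 533.75, so Δq = 59.3056; wedge = 92.7556 − 88.0111 = 4.7445.
DWL = ½ × 59.3056 × 4.7445 = $140.69.

$140.69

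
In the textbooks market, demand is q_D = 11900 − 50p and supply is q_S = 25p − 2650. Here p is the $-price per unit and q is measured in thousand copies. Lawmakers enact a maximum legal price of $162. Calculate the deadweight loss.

In inverse form: demand p = 238 − 0.02q, supply p = 106 + 0.04q.
Competitive equilibrium: 238 − 0.02q = 106 + 0.04q → q* = 2200, p* = 194.
At the ceiling p = 162, quantity supplied = (162 − 106)/0.04 = 1400.
Willingness to pay at q' = 1400: 238 − 0.02·1400 = 210.
Δq = 2200 − 1400 = 800; wedge = 210 − 162 = 48.
Deadweight loss = ½ × 800 × 48 = $19200 thousand.

$19200 thousand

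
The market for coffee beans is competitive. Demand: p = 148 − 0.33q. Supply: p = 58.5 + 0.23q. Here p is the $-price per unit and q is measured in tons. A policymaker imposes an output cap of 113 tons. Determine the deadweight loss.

$613.83

Competitive equilibrium: 148 − 0.33q = 58.5 + 0.23q → q* = 159.8214, p* = 95.2589.
At q = 113: demand price = 148 − 0.33·113 = 110.71; supply price = 58.5 + 0.23·113 = 84.49.
Δq = 159.8214 − 113 = 46.8214; wedge = 110.71 − 84.49 = 26.22.
DWL = ½ × 46.8214 × 26.22 = $613.83.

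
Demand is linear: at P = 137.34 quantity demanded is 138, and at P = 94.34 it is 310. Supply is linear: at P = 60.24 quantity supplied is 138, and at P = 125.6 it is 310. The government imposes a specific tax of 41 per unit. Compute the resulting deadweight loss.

1334.13

Demand slope = (94.34 − 137.34)/(310 − 138) = −0.25, so P = 171.84 − 0.25Q.
Supply slope = (125.6 − 60.24)/(310 − 138) = 0.38, so P = 7.8 + 0.38Q.
Competitive equilibrium: 171.84 − 0.25Q = 7.8 + 0.38Q → Q* = 260.381, P* = 106.7448.
With the tax, the buyer price exceeds the seller price by 41: (171.84 − 0.25Q) − (7.8 + 0.38Q) = 41 → Q' = 195.3016.
ΔQ = 260.381 − 195.3016 = 65.0794; the wedge equals the tax, 41.
DWL = ½ × 65.0794 × 41 = 1334.13.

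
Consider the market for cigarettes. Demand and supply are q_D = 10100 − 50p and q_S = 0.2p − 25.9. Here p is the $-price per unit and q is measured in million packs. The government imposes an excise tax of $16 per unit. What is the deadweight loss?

In inverse form: demand p = 202 − 0.02q, supply p = 129.5 + 5q.
Competitive equilibrium: 202 − 0.02q = 129.5 + 5q → q* = 14.4422, p* = 201.7112.
With the tax, the buyer price exceeds the seller price by 16: (202 − 0.02q) − (129.5 + 5q) = 16 → q' = 11.255.
Δq = 14.4422 − 11.255 = 3.1872; the wedge equals the tax, 16.
DWL = ½ × 3.1872 × 16 = $25.50 million.

$25.50 million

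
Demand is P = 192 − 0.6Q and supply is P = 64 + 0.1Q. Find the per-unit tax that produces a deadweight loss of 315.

Competitive equilibrium: 192 − 0.6Q = 64 + 0.1Q → Q* = 182.8571, P* = 82.2857.
A tax t gives ΔQ = t/0.7 and wedge t, so DWL = t²/1.4.
t²/1.4 = 315 → t² = 441 → t = 21.

21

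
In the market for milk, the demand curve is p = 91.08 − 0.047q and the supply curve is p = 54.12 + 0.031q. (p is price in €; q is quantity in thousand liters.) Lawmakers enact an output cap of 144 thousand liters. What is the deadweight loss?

Competitive equilibrium: 91.08 − 0.047q = 54.12 + 0.031q → q* = 473.8462, p* = 68.8092.
At q = 144: demand price = 91.08 − 0.047·144 = 84.312; supply price = 54.12 + 0.031·144 = 58.584.
Δq = 473.8462 − 144 = 329.8462; wedge = 84.312 − 58.584 = 25.728.
DWL = ½ × 329.8462 × 25.728 = €4243.14 thousand.

€4243.14 thousand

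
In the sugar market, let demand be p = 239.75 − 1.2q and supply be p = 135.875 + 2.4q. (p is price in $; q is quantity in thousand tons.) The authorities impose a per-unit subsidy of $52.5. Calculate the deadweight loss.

Competitive equilibrium: 239.75 − 1.2q = 135.875 + 2.4q → q* = 28.8542, p* = 205.125.
The subsidy lowers effective supply by 52.5: p = 83.375 + 2.4q.
New quantity: 239.75 − 1.2q = 83.375 + 2.4q → q' = 43.4375.
Overproduction Δq = 43.4375 − 28.8542 = 14.5833; wedge = subsidy = 52.5.
Deadweight loss = ½ × 14.5833 × 52.5 = $382.81 thousand.

$382.81 thousand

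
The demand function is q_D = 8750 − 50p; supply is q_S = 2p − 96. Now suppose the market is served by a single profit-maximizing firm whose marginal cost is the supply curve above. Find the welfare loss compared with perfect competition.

21.27

In inverse form: demand p = 175 − 0.02q, supply p = 48 + 0.5q.
Competitive equilibrium: 175 − 0.02q = 48 + 0.5q → q* = 244.2308, p* = 170.1154.
Marginal revenue: MR = 175 − 0.04q. Set MR = MC: 175 − 0.04q = 48 + 0.5q → q_m = 235.1852.
Price p_m = 175 − 0.02·235.1852 = 170.2963; MC(q_m) = 48 + 0.5·235.1852 = 165.5926.
Competitive q* = 244.2308, so Δq = 9.0456; wedge = 170.2963 − 165.5926 = 4.7037.
Welfare loss = ½ × 9.0456 × 4.7037 = 21.27.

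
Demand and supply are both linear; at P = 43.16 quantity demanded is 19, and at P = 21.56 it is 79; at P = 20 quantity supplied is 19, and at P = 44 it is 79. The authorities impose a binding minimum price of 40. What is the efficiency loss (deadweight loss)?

178.87

Demand slope = (21.56 − 43.16)/(79 − 19) = −0.36, so P = 50 − 0.36Q.
Supply slope = (44 − 20)/(79 − 19) = 0.4, so P = 12.4 + 0.4Q.
Competitive equilibrium: 50 − 0.36Q = 12.4 + 0.4Q → Q* = 49.4737, P* = 32.1895.
At the floor P = 40, quantity demanded = (50 − 40)/0.36 = 27.7778.
Sellers' marginal cost at Q' = 27.7778: 12.4 + 0.4·27.7778 = 23.5111.
ΔQ = 49.4737 − 27.7778 = 21.6959; wedge = 40 − 23.5111 = 16.4889.
DWL = ½ × 21.6959 × 16.4889 = 178.87.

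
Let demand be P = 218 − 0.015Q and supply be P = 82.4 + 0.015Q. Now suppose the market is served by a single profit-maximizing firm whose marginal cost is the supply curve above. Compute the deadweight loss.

Competitive equilibrium: 218 − 0.015Q = 82.4 + 0.015Q → Q* = 4520, P* = 150.2.
Marginal revenue: MR = 218 − 0.03Q. Set MR = MC: 218 − 0.03Q = 82.4 + 0.015Q → Q_m = 3013.3333.
Price P_m = 218 − 0.015·3013.3333 = 172.8; MC(Q_m) = 82.4 + 0.015·3013.3333 = 127.6.
Competitive Q* = 4520, so ΔQ = 1506.6667; wedge = 172.8 − 127.6 = 45.2.
Deadweight loss = ½ × 1506.6667 × 45.2 = 34050.67.

34050.67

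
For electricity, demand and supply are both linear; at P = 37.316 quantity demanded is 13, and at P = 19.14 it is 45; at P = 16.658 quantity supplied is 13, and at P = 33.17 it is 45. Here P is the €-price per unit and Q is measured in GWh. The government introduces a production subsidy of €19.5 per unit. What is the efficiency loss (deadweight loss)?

Demand slope = (19.14 − 37.316)/(45 − 13) = −0.568, so P = 44.7 − 0.568Q.
Supply slope = (33.17 − 16.658)/(45 − 13) = 0.516, so P = 9.95 + 0.516Q.
Competitive equilibrium: 44.7 − 0.568Q = 9.95 + 0.516Q → Q* = 32.0572, P* = 26.4915.
The subsidy lowers effective supply by 19.5: P = 0.516Q − 9.55.
New quantity: 44.7 − 0.568Q = 0.516Q − 9.55 → Q' = 50.0461.
Overproduction ΔQ = 50.0461 − 32.0572 = 17.9889; wedge = subsidy = 19.5.
Welfare loss = ½ × 17.9889 × 19.5 = €175.39.

€175.39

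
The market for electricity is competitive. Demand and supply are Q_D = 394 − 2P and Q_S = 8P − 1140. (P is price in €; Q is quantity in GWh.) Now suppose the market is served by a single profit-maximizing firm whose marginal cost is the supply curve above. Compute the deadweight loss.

€469.37

In inverse form: demand P = 197 − 0.5Q, supply P = 142.5 + 0.125Q.
Competitive equilibrium: 197 − 0.5Q = 142.5 + 0.125Q → Q* = 87.2, P* = 153.4.
Marginal revenue: MR = 197 − Q. Set MR = MC: 197 − Q = 142.5 + 0.125Q → Q_m = 48.4444.
Price P_m = 197 − 0.5·48.4444 = 172.7778; MC(Q_m) = 142.5 + 0.125·48.4444 = 148.5556.
Competitive Q* = 87.2, so ΔQ = 38.7556; wedge = 172.7778 − 148.5556 = 24.2222.
DWL = ½ × 38.7556 × 24.2222 = €469.37.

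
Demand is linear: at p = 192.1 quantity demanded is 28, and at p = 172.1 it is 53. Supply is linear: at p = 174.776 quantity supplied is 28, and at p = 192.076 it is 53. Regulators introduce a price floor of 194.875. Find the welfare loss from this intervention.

Demand slope = (172.1 − 192.1)/(53 − 28) = −0.8, so p = 214.5 − 0.8q.
Supply slope = (192.076 − 174.776)/(53 − 28) = 0.692, so p = 155.4 + 0.692q.
Competitive equilibrium: 214.5 − 0.8q = 155.4 + 0.692q → q* = 39.61126, p* = 182.81099.
At the floor p = 194.875, quantity demanded = (214.5 − 194.875)/0.8 = 24.53125.
Sellers' marginal cost at q' = 24.53125: 155.4 + 0.692·24.53125 = 172.37563.
Δq = 39.61126 − 24.53125 = 15.08001; wedge = 194.875 − 172.37563 = 22.49937.
Deadweight loss = ½ × 15.08001 × 22.49937 = 169.65.

169.65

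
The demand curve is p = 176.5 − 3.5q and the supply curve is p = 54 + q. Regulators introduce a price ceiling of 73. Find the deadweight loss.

Competitive equilibrium: 176.5 − 3.5q = 54 + q → q* = 27.2222, p* = 81.2222.
At the ceiling p = 73, quantity supplied = (73 − 54)/1 = 19.
Willingness to pay at q' = 19: 176.5 − 3.5·19 = 110.
Δq = 27.2222 − 19 = 8.2222; wedge = 110 − 73 = 37.
DWL = ½ × 8.2222 × 37 = 152.11.

152.11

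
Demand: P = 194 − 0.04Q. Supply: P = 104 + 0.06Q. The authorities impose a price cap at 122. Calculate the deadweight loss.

18000

Competitive equilibrium: 194 − 0.04Q = 104 + 0.06Q → Q* = 900, P* = 158.
At the ceiling P = 122, quantity supplied = (122 − 104)/0.06 = 300.
Willingness to pay at Q' = 300: 194 − 0.04·300 = 182.
ΔQ = 900 − 300 = 600; wedge = 182 − 122 = 60.
Deadweight loss = ½ × 600 × 60 = 18000.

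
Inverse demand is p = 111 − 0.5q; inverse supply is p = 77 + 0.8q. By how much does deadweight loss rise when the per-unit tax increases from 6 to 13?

Competitive equilibrium: 111 − 0.5q = 77 + 0.8q → q* = 26.1538, p* = 97.9231.
For a per-unit tax t: Δq = t/1.3, so DWL = ½·t·(t/1.3) = t²/2.6.
At t = 6: DWL = 13.846. At t = 13: DWL = 65.
Increase = 65 − 13.846 = 51.15.

51.15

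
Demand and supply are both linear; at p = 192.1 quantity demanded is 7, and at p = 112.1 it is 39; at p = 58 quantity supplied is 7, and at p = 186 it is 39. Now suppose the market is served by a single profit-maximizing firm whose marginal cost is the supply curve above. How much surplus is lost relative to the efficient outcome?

191.45

Demand slope = (112.1 − 192.1)/(39 − 7) = −2.5, so p = 209.6 − 2.5q.
Supply slope = (186 − 58)/(39 − 7) = 4, so p = 30 + 4q.
Competitive equilibrium: 209.6 − 2.5q = 30 + 4q → q* = 27.6308, p* = 140.5231.
Marginal revenue: MR = 209.6 − 5q. Set MR = MC: 209.6 − 5q = 30 + 4q → q_m = 19.9556.
Price p_m = 209.6 − 2.5·19.9556 = 159.711; MC(q_m) = 30 + 4·19.9556 = 109.8224.
Competitive q* = 27.6308, so Δq = 7.6752; wedge = 159.711 − 109.8224 = 49.8886.
Deadweight loss = ½ × 7.6752 × 49.8886 = 191.45.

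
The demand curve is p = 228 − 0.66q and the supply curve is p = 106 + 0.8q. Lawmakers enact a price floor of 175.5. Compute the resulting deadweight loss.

11.77

Competitive equilibrium: 228 − 0.66q = 106 + 0.8q → q* = 83.5616, p* = 172.8493.
At the floor p = 175.5, quantity demanded = (228 − 175.5)/0.66 = 79.5455.
Sellers' marginal cost at q' = 79.5455: 106 + 0.8·79.5455 = 169.6364.
Δq = 83.5616 − 79.5455 = 4.0161; wedge = 175.5 − 169.6364 = 5.8636.
Welfare loss = ½ × 4.0161 × 5.8636 = 11.77.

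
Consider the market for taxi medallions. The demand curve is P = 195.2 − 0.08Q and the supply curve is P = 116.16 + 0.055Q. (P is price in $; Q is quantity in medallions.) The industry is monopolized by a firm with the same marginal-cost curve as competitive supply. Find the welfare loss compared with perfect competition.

Competitive equilibrium: 195.2 − 0.08Q = 116.16 + 0.055Q → Q* = 585.48148, P* = 148.36148.
Marginal revenue: MR = 195.2 − 0.16Q. Set MR = MC: 195.2 − 0.16Q = 116.16 + 0.055Q → Q_m = 367.62791.
Price P_m = 195.2 − 0.08·367.62791 = 165.78977; MC(Q_m) = 116.16 + 0.055·367.62791 = 136.37954.
Competitive Q* = 585.48148, so ΔQ = 217.85357; wedge = 165.78977 − 136.37954 = 29.41023.
DWL = ½ × 217.85357 × 29.41023 = $3203.56.

$3203.56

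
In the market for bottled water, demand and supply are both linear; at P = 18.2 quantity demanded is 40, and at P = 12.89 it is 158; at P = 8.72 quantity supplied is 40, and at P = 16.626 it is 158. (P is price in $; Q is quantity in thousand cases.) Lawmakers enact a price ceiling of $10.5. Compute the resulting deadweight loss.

$188.88 thousand

Demand slope = (12.89 − 18.2)/(158 − 40) = −0.045, so P = 20 − 0.045Q.
Supply slope = (16.626 − 8.72)/(158 − 40) = 0.067, so P = 6.04 + 0.067Q.
Competitive equilibrium: 20 − 0.045Q = 6.04 + 0.067Q → Q* = 124.6429, P* = 14.3911.
At the ceiling P = 10.5, quantity supplied = (10.5 − 6.04)/0.067 = 66.5672.
Willingness to pay at Q' = 66.5672: 20 − 0.045·66.5672 = 17.0045.
ΔQ = 124.6429 − 66.5672 = 58.0757; wedge = 17.0045 − 10.5 = 6.5045.
The triangle = ½ × 58.0757 × 6.5045 = $188.88 thousand.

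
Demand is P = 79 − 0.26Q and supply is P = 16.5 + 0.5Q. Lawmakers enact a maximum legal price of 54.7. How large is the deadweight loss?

Competitive equilibrium: 79 − 0.26Q = 16.5 + 0.5Q → Q* = 82.2368, P* = 57.6184.
At the ceiling P = 54.7, quantity supplied = (54.7 − 16.5)/0.5 = 76.4.
Willingness to pay at Q' = 76.4: 79 − 0.26·76.4 = 59.136.
ΔQ = 82.2368 − 76.4 = 5.8368; wedge = 59.136 − 54.7 = 4.436.
Welfare loss = ½ × 5.8368 × 4.436 = 12.95.

12.95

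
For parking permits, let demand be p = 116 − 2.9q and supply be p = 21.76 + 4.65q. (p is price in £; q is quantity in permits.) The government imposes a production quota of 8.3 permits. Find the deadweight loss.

Competitive equilibrium: 116 − 2.9q = 21.76 + 4.65q → q* = 12.48212, p* = 79.80185.
At q = 8.3: demand price = 116 − 2.9·8.3 = 91.93; supply price = 21.76 + 4.65·8.3 = 60.355.
Δq = 12.48212 − 8.3 = 4.18212; wedge = 91.93 − 60.355 = 31.575.
Deadweight loss = ½ × 4.18212 × 31.575 = £66.03.

£66.03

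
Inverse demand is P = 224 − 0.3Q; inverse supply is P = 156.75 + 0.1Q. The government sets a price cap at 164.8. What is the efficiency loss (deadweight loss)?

Competitive equilibrium: 224 − 0.3Q = 156.75 + 0.1Q → Q* = 168.125, P* = 173.5625.
At the ceiling P = 164.8, quantity supplied = (164.8 − 156.75)/0.1 = 80.5.
Willingness to pay at Q' = 80.5: 224 − 0.3·80.5 = 199.85.
ΔQ = 168.125 − 80.5 = 87.625; wedge = 199.85 − 164.8 = 35.05.
Deadweight loss = ½ × 87.625 × 35.05 = 1535.63.

1535.63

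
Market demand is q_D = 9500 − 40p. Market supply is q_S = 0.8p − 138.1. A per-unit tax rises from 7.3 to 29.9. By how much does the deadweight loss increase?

In inverse form: demand p = 237.5 − 0.025q, supply p = 172.625 + 1.25q.
Competitive equilibrium: 237.5 − 0.025q = 172.625 + 1.25q → q* = 50.8824, p* = 236.2279.
For a per-unit tax t: Δq = t/1.275, so DWL = ½·t·(t/1.275) = t²/2.55.
At t = 7.3: DWL = 20.898. At t = 29.9: DWL = 350.592.
Increase = 350.592 − 20.898 = 329.69.

329.69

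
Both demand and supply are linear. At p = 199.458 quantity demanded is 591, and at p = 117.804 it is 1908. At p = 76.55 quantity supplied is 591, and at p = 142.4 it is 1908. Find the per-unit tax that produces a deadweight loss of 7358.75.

40.6

Demand slope = (117.804 − 199.458)/(1908 − 591) = −0.062, so p = 236.1 − 0.062q.
Supply slope = (142.4 − 76.55)/(1908 − 591) = 0.05, so p = 47 + 0.05q.
Competitive equilibrium: 236.1 − 0.062q = 47 + 0.05q → q* = 1688.3929, p* = 131.4196.
A tax t gives Δq = t/0.112 and wedge t, so DWL = t²/0.224.
t²/0.224 = 7358.75 → t² = 1648.36 → t = 40.6.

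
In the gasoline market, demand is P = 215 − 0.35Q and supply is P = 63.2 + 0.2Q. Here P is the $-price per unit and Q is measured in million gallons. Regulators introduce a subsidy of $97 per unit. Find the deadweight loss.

$8553.64 million

Competitive equilibrium: 215 − 0.35Q = 63.2 + 0.2Q → Q* = 276, P* = 118.4.
The subsidy lowers effective supply by 97: P = 0.2Q − 33.8.
New quantity: 215 − 0.35Q = 0.2Q − 33.8 → Q' = 452.36364.
Overproduction ΔQ = 452.36364 − 276 = 176.36364; wedge = subsidy = 97.
Welfare loss = ½ × 176.36364 × 97 = $8553.64 million.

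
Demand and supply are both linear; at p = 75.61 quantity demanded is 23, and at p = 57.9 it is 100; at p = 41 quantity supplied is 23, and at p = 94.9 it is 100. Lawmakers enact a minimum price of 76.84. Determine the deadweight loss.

Demand slope = (57.9 − 75.61)/(100 − 23) = −0.23, so p = 80.9 − 0.23q.
Supply slope = (94.9 − 41)/(100 − 23) = 0.7, so p = 24.9 + 0.7q.
Competitive equilibrium: 80.9 − 0.23q = 24.9 + 0.7q → q* = 60.2151, p* = 67.0505.
At the floor p = 76.84, quantity demanded = (80.9 − 76.84)/0.23 = 17.6522.
Sellers' marginal cost at q' = 17.6522: 24.9 + 0.7·17.6522 = 37.2565.
Δq = 60.2151 − 17.6522 = 42.5629; wedge = 76.84 − 37.2565 = 39.5835.
The triangle = ½ × 42.5629 × 39.5835 = 842.39.

842.39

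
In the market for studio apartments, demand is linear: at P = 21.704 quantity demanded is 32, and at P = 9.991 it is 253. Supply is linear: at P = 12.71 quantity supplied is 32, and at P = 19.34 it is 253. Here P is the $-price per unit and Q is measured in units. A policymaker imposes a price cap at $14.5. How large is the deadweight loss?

Demand slope = (9.991 − 21.704)/(253 − 32) = −0.053, so P = 23.4 − 0.053Q.
Supply slope = (19.34 − 12.71)/(253 − 32) = 0.03, so P = 11.75 + 0.03Q.
Competitive equilibrium: 23.4 − 0.053Q = 11.75 + 0.03Q → Q* = 140.3614, P* = 15.9608.
At the ceiling P = 14.5, quantity supplied = (14.5 − 11.75)/0.03 = 91.6667.
Willingness to pay at Q' = 91.6667: 23.4 − 0.053·91.6667 = 18.5417.
ΔQ = 140.3614 − 91.6667 = 48.6947; wedge = 18.5417 − 14.5 = 4.0417.
DWL = ½ × 48.6947 × 4.0417 = $98.40.

$98.40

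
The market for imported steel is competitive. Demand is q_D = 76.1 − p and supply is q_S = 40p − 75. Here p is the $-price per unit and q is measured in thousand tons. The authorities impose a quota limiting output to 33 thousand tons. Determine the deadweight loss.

In inverse form: demand p = 76.1 − q, supply p = 1.875 + 0.025q.
Competitive equilibrium: 76.1 − q = 1.875 + 0.025q → q* = 72.41463, p* = 3.68537.
At q = 33: demand price = 76.1 − 1·33 = 43.1; supply price = 1.875 + 0.025·33 = 2.7.
Δq = 72.41463 − 33 = 39.41463; wedge = 43.1 − 2.7 = 40.4.
Welfare loss = ½ × 39.41463 × 40.4 = $796.18 thousand.

$796.18 thousand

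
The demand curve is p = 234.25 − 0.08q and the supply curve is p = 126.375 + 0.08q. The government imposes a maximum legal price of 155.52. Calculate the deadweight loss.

7683.35

Competitive equilibrium: 234.25 − 0.08q = 126.375 + 0.08q → q* = 674.2188, p* = 180.3125.
At the ceiling p = 155.52, quantity supplied = (155.52 − 126.375)/0.08 = 364.3125.
Willingness to pay at q' = 364.3125: 234.25 − 0.08·364.3125 = 205.105.
Δq = 674.2188 − 364.3125 = 309.9063; wedge = 205.105 − 155.52 = 49.585.
The triangle = ½ × 309.9063 × 49.585 = 7683.35.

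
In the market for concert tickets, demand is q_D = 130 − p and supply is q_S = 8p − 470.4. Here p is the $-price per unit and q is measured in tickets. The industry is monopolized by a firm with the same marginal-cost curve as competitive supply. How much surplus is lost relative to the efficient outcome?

In inverse form: demand p = 130 − q, supply p = 58.8 + 0.125q.
Competitive equilibrium: 130 − q = 58.8 + 0.125q → q* = 63.2889, p* = 66.7111.
Marginal revenue: MR = 130 − 2q. Set MR = MC: 130 − 2q = 58.8 + 0.125q → q_m = 33.5059.
Price p_m = 130 − 1·33.5059 = 96.4941; MC(q_m) = 58.8 + 0.125·33.5059 = 62.9882.
Competitive q* = 63.2889, so Δq = 29.783; wedge = 96.4941 − 62.9882 = 33.5059.
Welfare loss = ½ × 29.783 × 33.5059 = $498.95.

$498.95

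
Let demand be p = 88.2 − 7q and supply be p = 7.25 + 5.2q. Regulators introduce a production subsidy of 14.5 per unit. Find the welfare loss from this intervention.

8.62

Competitive equilibrium: 88.2 − 7q = 7.25 + 5.2q → q* = 6.6352, p* = 41.7533.
The subsidy lowers effective supply by 14.5: p = 5.2q − 7.25.
New quantity: 88.2 − 7q = 5.2q − 7.25 → q' = 7.8238.
Overproduction Δq = 7.8238 − 6.6352 = 1.1886; wedge = subsidy = 14.5.
Deadweight loss = ½ × 1.1886 × 14.5 = 8.62.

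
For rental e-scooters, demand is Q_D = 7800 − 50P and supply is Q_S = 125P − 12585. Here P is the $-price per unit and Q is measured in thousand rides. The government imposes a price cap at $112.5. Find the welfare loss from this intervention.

$3475.04 thousand

In inverse form: demand P = 156 − 0.02Q, supply P = 100.68 + 0.008Q.
Competitive equilibrium: 156 − 0.02Q = 100.68 + 0.008Q → Q* = 1975.7143, P* = 116.4857.
At the ceiling P = 112.5, quantity supplied = (112.5 − 100.68)/0.008 = 1477.5.
Willingness to pay at Q' = 1477.5: 156 − 0.02·1477.5 = 126.45.
ΔQ = 1975.7143 − 1477.5 = 498.2143; wedge = 126.45 − 112.5 = 13.95.
DWL = ½ × 498.2143 × 13.95 = $3475.04 thousand.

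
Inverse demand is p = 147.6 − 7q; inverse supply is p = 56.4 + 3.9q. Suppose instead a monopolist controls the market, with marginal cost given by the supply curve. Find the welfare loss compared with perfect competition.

Competitive equilibrium: 147.6 − 7q = 56.4 + 3.9q → q* = 8.367, p* = 89.0312.
Marginal revenue: MR = 147.6 − 14q. Set MR = MC: 147.6 − 14q = 56.4 + 3.9q → q_m = 5.095.
Price p_m = 147.6 − 7·5.095 = 111.935; MC(q_m) = 56.4 + 3.9·5.095 = 76.2705.
Competitive q* = 8.367, so Δq = 3.272; wedge = 111.935 − 76.2705 = 35.6645.
Deadweight loss = ½ × 3.272 × 35.6645 = 58.35.

58.35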